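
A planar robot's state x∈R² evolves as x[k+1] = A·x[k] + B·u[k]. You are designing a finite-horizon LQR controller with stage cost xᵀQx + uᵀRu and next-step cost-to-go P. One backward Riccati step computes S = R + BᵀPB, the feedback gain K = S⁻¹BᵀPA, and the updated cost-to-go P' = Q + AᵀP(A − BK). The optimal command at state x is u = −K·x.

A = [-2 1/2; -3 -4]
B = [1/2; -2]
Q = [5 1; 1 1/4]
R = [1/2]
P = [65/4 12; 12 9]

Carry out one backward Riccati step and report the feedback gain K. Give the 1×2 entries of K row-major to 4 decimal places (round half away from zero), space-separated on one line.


BᵀP = [-15.8750 -12.0000]
S = R + BᵀPB = [1/2] + [16.0625] = [16.5625]
BᵀPA = [67.7500 40.0625]
K = S⁻¹·BᵀPA = [4.0906 2.4189]
A−BK = [-4.0453 -0.7094; 5.1811 0.8377]
AᵀP(A−BK) = [12.8642 5.8717; 5.8717 3.1566]
P' = Q + AᵀP(A−BK) = [17.8642 6.8717; 6.8717 3.4066]
tr(P') = 21.2708

4.0906 2.4189


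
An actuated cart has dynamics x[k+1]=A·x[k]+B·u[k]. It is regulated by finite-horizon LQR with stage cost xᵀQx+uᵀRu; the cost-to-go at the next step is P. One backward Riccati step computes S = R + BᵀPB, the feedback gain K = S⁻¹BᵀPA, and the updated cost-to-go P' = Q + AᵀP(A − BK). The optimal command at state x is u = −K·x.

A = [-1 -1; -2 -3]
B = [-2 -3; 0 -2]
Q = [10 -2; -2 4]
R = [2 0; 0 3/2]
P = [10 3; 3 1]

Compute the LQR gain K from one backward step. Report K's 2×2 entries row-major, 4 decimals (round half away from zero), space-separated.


BᵀP = [-20.0000 -6.0000; -36.0000 -11.0000]
S = R + BᵀPB = [2 0; 0 3/2] + [40.0000 72.0000; 72.0000 130.0000] = [42.0000 72.0000; 72.0000 131.5000]
BᵀPA = [32.0000 38.0000; 58.0000 69.0000]
K = S⁻¹·BᵀPA = [0.0944 0.0855; 0.3894 0.4779]
A−BK = [0.3569 0.6047; -1.2212 -2.0442]
AᵀP(A−BK) = [0.3953 0.5457; 0.5457 0.7758]
P' = Q + AᵀP(A−BK) = [10.3953 -1.4543; -1.4543 4.7758]
tr(P') = 15.1711

0.0944 0.0855 0.3894 0.4779


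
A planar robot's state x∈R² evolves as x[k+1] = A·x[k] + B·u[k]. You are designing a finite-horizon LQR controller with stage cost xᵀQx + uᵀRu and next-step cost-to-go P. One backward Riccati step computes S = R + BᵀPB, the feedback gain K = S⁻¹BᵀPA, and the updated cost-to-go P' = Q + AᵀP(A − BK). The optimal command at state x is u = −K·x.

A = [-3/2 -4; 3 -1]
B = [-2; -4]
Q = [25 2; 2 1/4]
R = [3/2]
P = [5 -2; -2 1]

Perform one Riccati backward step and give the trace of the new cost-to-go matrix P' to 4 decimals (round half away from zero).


BᵀP = [-2.0000 0.0000]
S = R + BᵀPB = [3/2] + [4.0000] = [5.5000]
BᵀPA = [3.0000 8.0000]
K = S⁻¹·BᵀPA = [0.5455 1.4545]
A−BK = [-0.4091 -1.0909; 5.1818 4.8182]
AᵀP(A−BK) = [36.6136 43.6364; 43.6364 53.3636]
P' = Q + AᵀP(A−BK) = [61.6136 45.6364; 45.6364 53.6136]
tr(P') = 115.2273

115.2273


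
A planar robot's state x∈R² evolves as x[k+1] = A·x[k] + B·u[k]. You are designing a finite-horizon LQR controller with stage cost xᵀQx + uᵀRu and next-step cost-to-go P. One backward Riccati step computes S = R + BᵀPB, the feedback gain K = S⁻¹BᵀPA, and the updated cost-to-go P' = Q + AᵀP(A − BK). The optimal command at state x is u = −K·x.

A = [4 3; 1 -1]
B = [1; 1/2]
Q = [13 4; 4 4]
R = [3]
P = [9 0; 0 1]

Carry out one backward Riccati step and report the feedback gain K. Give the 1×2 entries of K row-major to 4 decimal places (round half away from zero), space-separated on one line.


2.9796 2.1633

BᵀP = [9.0000 0.5000]
S = R + BᵀPB = [3] + [9.2500] = [12.2500]
BᵀPA = [36.5000 26.5000]
K = S⁻¹·BᵀPA = [2.9796 2.1633]
A−BK = [1.0204 0.8367; -0.4898 -2.0816]
AᵀP(A−BK) = [36.2449 28.0408; 28.0408 24.6735]
P' = Q + AᵀP(A−BK) = [49.2449 32.0408; 32.0408 28.6735]
tr(P') = 77.9184


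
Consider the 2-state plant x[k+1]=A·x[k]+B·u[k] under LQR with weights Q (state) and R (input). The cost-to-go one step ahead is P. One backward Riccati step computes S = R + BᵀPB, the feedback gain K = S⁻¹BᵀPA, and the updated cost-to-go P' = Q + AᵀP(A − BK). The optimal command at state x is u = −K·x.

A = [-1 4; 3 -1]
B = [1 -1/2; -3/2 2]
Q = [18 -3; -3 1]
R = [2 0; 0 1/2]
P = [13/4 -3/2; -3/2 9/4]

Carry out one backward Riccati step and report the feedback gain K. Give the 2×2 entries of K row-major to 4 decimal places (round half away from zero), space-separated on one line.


BᵀP = [5.5000 -4.8750; -4.6250 5.2500]
S = R + BᵀPB = [2 0; 0 1/2] + [12.8125 -12.5000; -12.5000 12.8125] = [14.8125 -12.5000; -12.5000 13.3125]
BᵀPA = [-20.1250 26.8750; 20.3750 -23.7500]
K = S⁻¹·BᵀPA = [-0.3231 1.4875; 1.2272 -0.3874]
A−BK = [-0.0634 2.3189; 0.0611 2.0059]
AᵀP(A−BK) = [0.9948 -1.4224; -1.4224 17.0747]
P' = Q + AᵀP(A−BK) = [18.9948 -4.4224; -4.4224 18.0747]
tr(P') = 37.0695

-0.3231 1.4875 1.2272 -0.3874


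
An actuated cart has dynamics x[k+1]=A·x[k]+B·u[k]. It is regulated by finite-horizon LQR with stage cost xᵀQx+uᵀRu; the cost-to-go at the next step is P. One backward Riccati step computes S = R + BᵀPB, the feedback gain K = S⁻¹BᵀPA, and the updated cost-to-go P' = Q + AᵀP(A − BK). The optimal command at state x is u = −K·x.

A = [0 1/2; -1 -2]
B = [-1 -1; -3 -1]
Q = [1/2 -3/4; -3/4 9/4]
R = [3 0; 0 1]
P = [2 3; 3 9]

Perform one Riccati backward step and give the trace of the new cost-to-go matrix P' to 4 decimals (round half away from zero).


BᵀP = [-11.0000 -30.0000; -5.0000 -12.0000]
S = R + BᵀPB = [3 0; 0 1] + [101.0000 41.0000; 41.0000 17.0000] = [104.0000 41.0000; 41.0000 18.0000]
BᵀPA = [30.0000 54.5000; 12.0000 21.5000]
K = S⁻¹·BᵀPA = [0.2513 0.5209; 0.0942 0.0079]
A−BK = [0.3455 1.0288; -0.1518 -0.4293]
AᵀP(A−BK) = [0.3298 0.7775; 0.7775 1.9398]
P' = Q + AᵀP(A−BK) = [0.8298 0.0275; 0.0275 4.1898]
tr(P') = 5.0196

5.0196


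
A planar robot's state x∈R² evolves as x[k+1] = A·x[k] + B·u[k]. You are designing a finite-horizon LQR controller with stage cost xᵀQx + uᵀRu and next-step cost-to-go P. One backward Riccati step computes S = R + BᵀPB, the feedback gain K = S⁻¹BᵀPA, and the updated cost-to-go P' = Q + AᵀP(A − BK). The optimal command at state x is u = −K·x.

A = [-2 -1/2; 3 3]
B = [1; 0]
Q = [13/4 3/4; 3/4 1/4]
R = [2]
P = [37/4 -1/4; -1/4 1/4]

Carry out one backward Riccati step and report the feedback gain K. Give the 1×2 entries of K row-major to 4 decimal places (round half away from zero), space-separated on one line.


BᵀP = [9.2500 -0.2500]
S = R + BᵀPB = [2] + [9.2500] = [11.2500]
BᵀPA = [-19.2500 -5.3750]
K = S⁻¹·BᵀPA = [-1.7111 -0.4778]
A−BK = [-0.2889 -0.0222; 3.0000 3.0000]
AᵀP(A−BK) = [9.3111 4.1778; 4.1778 2.7444]
P' = Q + AᵀP(A−BK) = [12.5611 4.9278; 4.9278 2.9944]
tr(P') = 15.5556

-1.7111 -0.4778


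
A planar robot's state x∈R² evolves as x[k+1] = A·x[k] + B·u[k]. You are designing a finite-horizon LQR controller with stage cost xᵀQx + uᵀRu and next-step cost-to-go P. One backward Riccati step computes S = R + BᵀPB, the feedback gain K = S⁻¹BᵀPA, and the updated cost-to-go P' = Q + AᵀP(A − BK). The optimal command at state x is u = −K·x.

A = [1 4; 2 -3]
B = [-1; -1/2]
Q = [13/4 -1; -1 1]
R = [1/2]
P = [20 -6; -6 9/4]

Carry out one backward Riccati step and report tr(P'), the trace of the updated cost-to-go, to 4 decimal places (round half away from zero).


36.7728

BᵀP = [-17.0000 4.8750]
S = R + BᵀPB = [1/2] + [14.5625] = [15.0625]
BᵀPA = [-7.2500 -82.6250]
K = S⁻¹·BᵀPA = [-0.4813 -5.4855]
A−BK = [0.5187 -1.4855; 1.7593 -5.7427]
AᵀP(A−BK) = [1.5104 -3.2697; -3.2697 31.0124]
P' = Q + AᵀP(A−BK) = [4.7604 -4.2697; -4.2697 32.0124]
tr(P') = 36.7728


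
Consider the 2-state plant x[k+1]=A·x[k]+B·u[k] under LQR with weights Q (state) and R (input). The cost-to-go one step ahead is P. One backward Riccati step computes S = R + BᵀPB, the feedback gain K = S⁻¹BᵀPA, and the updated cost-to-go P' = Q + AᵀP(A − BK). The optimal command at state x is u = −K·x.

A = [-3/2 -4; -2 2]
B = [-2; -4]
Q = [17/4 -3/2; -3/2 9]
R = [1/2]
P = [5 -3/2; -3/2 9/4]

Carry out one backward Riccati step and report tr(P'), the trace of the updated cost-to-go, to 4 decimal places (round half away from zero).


127.0385

BᵀP = [-4.0000 -6.0000]
S = R + BᵀPB = [1/2] + [32.0000] = [32.5000]
BᵀPA = [18.0000 4.0000]
K = S⁻¹·BᵀPA = [0.5538 0.1231]
A−BK = [-0.3923 -3.7538; 0.2154 2.4923]
AᵀP(A−BK) = [1.2808 11.2846; 11.2846 112.5077]
P' = Q + AᵀP(A−BK) = [5.5308 9.7846; 9.7846 121.5077]
tr(P') = 127.0385


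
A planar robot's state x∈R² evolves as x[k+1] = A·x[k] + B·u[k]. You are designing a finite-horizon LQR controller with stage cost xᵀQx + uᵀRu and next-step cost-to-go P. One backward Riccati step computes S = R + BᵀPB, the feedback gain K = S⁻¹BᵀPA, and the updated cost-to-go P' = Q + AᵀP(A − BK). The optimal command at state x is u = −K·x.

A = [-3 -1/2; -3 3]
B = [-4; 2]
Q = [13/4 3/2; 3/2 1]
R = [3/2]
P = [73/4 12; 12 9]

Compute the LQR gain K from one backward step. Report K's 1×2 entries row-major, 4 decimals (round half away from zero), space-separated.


BᵀP = [-49.0000 -30.0000]
S = R + BᵀPB = [3/2] + [136.0000] = [137.5000]
BᵀPA = [237.0000 -65.5000]
K = S⁻¹·BᵀPA = [1.7236 -0.4764]
A−BK = [3.8945 -2.4055; -6.4473 3.9527]
AᵀP(A−BK) = [52.7482 -30.7268; -30.7268 18.3607]
P' = Q + AᵀP(A−BK) = [55.9982 -29.2268; -29.2268 19.3607]
tr(P') = 75.3589

1.7236 -0.4764


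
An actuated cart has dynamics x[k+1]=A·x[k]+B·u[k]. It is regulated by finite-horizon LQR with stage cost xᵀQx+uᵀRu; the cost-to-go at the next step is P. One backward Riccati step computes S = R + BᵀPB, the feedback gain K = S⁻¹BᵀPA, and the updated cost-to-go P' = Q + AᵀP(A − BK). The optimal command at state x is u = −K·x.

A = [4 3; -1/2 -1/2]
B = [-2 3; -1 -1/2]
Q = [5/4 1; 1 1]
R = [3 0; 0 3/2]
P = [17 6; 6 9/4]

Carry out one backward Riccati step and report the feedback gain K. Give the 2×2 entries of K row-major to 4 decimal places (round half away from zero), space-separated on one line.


-0.3973 -0.2877 1.0121 0.7522

BᵀP = [-40.0000 -14.2500; 48.0000 16.8750]
S = R + BᵀPB = [3 0; 0 3/2] + [94.2500 -112.8750; -112.8750 135.5625] = [97.2500 -112.8750; -112.8750 137.0625]
BᵀPA = [-152.8750 -112.8750; 183.5625 135.5625]
K = S⁻¹·BᵀPA = [-0.3973 -0.2877; 1.0121 0.7522]
A−BK = [0.1692 0.1682; -0.3912 -0.4116]
AᵀP(A−BK) = [2.0467 1.5182; 1.5182 1.1282]
P' = Q + AᵀP(A−BK) = [3.2967 2.5182; 2.5182 2.1282]
tr(P') = 5.4249


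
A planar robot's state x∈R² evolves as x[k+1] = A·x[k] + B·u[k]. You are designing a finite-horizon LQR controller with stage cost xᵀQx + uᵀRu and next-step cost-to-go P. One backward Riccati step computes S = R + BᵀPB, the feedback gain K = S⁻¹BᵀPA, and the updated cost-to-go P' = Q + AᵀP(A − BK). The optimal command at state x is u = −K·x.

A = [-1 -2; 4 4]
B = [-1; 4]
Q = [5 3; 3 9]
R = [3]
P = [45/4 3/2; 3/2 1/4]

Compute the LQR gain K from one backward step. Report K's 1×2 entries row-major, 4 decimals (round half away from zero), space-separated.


BᵀP = [-5.2500 -0.5000]
S = R + BᵀPB = [3] + [3.2500] = [6.2500]
BᵀPA = [3.2500 8.5000]
K = S⁻¹·BᵀPA = [0.5200 1.3600]
A−BK = [-0.4800 -0.6400; 1.9200 -1.4400]
AᵀP(A−BK) = [1.5600 4.0800; 4.0800 13.4400]
P' = Q + AᵀP(A−BK) = [6.5600 7.0800; 7.0800 22.4400]
tr(P') = 29.0000

0.5200 1.3600


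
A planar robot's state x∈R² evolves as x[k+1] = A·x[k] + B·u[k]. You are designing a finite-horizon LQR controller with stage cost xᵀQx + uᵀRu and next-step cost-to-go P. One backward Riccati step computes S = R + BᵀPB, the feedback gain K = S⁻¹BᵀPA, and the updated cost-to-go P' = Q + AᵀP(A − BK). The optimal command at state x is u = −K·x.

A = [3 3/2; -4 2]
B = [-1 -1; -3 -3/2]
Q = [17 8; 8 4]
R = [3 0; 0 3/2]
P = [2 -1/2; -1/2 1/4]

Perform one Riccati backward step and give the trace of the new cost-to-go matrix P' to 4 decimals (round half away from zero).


BᵀP = [-0.5000 -0.2500; -1.2500 0.1250]
S = R + BᵀPB = [3 0; 0 3/2] + [1.2500 0.8750; 0.8750 1.0625] = [4.2500 0.8750; 0.8750 2.5625]
BᵀPA = [-0.5000 -1.2500; -4.2500 -1.6250]
K = S⁻¹·BᵀPA = [0.2407 -0.1759; -1.7407 -0.5741]
A−BK = [1.5000 0.7500; -5.8889 0.6111]
AᵀP(A−BK) = [26.7222 4.4722; 4.4722 1.3472]
P' = Q + AᵀP(A−BK) = [43.7222 12.4722; 12.4722 5.3472]
tr(P') = 49.0694

49.0694


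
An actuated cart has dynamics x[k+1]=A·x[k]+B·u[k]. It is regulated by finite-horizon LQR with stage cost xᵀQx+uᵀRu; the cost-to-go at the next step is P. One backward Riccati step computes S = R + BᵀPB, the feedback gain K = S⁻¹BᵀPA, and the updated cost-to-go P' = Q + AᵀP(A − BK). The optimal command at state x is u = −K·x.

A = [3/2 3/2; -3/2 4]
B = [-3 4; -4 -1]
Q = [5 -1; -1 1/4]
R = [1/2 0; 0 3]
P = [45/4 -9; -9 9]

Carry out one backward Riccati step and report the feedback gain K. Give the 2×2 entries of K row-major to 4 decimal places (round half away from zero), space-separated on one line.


0.2367 -0.9072 0.5464 -0.3131

BᵀP = [2.2500 -9.0000; 54.0000 -45.0000]
S = R + BᵀPB = [1/2 0; 0 3] + [29.2500 18.0000; 18.0000 261.0000] = [29.7500 18.0000; 18.0000 264.0000]
BᵀPA = [16.8750 -32.6250; 148.5000 -99.0000]
K = S⁻¹·BᵀPA = [0.2367 -0.9072; 0.5464 -0.3131]
A−BK = [0.0245 0.0311; -0.0070 0.0582]
AᵀP(A−BK) = [0.9338 -0.6266; -0.6266 0.7144]
P' = Q + AᵀP(A−BK) = [5.9338 -1.6266; -1.6266 0.9644]
tr(P') = 6.8983


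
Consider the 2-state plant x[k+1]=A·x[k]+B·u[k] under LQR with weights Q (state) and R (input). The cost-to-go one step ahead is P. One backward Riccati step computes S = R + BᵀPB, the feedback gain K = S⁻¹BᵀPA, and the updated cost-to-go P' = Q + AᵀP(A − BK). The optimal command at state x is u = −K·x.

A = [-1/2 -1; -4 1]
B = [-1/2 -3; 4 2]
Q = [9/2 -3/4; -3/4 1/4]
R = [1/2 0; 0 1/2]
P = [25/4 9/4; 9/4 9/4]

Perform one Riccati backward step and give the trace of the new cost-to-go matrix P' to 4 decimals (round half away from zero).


5.5559

BᵀP = [5.8750 7.8750; -14.2500 -2.2500]
S = R + BᵀPB = [1/2 0; 0 1/2] + [28.5625 -1.8750; -1.8750 38.2500] = [29.0625 -1.8750; -1.8750 38.7500]
BᵀPA = [-34.4375 2.0000; 16.1250 12.0000]
K = S⁻¹·BᵀPA = [-1.1617 0.0891; 0.3599 0.3140]
A−BK = [-0.0011 -0.0135; -0.0729 0.0157]
AᵀP(A−BK) = [0.7519 0.0045; 0.0045 0.0540]
P' = Q + AᵀP(A−BK) = [5.2519 -0.7455; -0.7455 0.3040]
tr(P') = 5.5559


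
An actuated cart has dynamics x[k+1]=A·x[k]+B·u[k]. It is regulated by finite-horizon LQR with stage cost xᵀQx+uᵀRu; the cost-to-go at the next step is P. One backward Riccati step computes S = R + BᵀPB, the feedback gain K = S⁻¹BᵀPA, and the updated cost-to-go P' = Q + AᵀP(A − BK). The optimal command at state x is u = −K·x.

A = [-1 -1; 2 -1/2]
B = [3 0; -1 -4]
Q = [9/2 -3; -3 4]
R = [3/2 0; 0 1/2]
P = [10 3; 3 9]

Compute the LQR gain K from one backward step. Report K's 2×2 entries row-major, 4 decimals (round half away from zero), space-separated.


-0.3273 -0.3273 -0.4152 0.2076

BᵀP = [27.0000 0.0000; -12.0000 -36.0000]
S = R + BᵀPB = [3/2 0; 0 1/2] + [81.0000 0.0000; 0.0000 144.0000] = [82.5000 0.0000; 0.0000 144.5000]
BᵀPA = [-27.0000 -27.0000; -60.0000 30.0000]
K = S⁻¹·BᵀPA = [-0.3273 -0.3273; -0.4152 0.2076]
A−BK = [-0.0182 -0.0182; 0.0118 0.0032]
AᵀP(A−BK) = [0.2501 0.1204; 0.1204 0.1853]
P' = Q + AᵀP(A−BK) = [4.7501 -2.8796; -2.8796 4.1853]
tr(P') = 8.9354


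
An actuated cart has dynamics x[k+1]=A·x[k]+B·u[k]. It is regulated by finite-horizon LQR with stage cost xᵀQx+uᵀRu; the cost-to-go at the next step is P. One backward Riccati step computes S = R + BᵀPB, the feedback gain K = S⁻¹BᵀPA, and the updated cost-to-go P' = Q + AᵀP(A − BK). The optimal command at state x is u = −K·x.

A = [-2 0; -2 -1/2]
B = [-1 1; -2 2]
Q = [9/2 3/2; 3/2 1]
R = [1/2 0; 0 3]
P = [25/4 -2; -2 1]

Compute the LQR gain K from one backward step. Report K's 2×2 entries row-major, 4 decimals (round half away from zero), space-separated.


1.4400 0.0000 -0.2400 0.0000

BᵀP = [-2.2500 0.0000; 2.2500 0.0000]
S = R + BᵀPB = [1/2 0; 0 3] + [2.2500 -2.2500; -2.2500 2.2500] = [2.7500 -2.2500; -2.2500 5.2500]
BᵀPA = [4.5000 0.0000; -4.5000 0.0000]
K = S⁻¹·BᵀPA = [1.4400 0.0000; -0.2400 0.0000]
A−BK = [-0.3200 0.0000; 1.3600 -0.5000]
AᵀP(A−BK) = [5.4400 -1.0000; -1.0000 0.2500]
P' = Q + AᵀP(A−BK) = [9.9400 0.5000; 0.5000 1.2500]
tr(P') = 11.1900


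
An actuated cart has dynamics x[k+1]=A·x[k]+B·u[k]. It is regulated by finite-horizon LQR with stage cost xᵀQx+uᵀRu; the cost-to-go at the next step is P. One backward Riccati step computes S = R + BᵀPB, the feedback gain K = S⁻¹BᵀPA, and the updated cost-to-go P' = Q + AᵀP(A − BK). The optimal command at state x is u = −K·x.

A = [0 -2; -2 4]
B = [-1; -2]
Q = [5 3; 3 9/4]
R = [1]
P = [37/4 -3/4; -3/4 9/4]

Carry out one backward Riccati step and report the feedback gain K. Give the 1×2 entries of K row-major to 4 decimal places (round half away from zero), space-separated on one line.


BᵀP = [-7.7500 -3.7500]
S = R + BᵀPB = [1] + [15.2500] = [16.2500]
BᵀPA = [7.5000 0.5000]
K = S⁻¹·BᵀPA = [0.4615 0.0308]
A−BK = [0.4615 -1.9692; -1.0769 4.0615]
AᵀP(A−BK) = [5.5385 -21.2308; -21.2308 84.9846]
P' = Q + AᵀP(A−BK) = [10.5385 -18.2308; -18.2308 87.2346]
tr(P') = 97.7731

0.4615 0.0308


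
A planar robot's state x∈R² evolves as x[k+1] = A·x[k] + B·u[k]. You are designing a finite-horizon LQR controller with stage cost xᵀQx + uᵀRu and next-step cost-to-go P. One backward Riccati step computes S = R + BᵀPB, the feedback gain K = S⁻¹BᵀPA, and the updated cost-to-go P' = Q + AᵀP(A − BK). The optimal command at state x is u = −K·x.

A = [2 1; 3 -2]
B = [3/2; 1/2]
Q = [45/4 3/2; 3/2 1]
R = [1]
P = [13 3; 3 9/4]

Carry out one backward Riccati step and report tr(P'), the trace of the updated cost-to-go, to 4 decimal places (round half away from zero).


BᵀP = [21.0000 5.6250]
S = R + BᵀPB = [1] + [34.3125] = [35.3125]
BᵀPA = [58.8750 9.7500]
K = S⁻¹·BᵀPA = [1.6673 0.2761]
A−BK = [-0.5009 0.5858; 2.1664 -2.1381]
AᵀP(A−BK) = [10.0903 -6.7558; -6.7558 7.3080]
P' = Q + AᵀP(A−BK) = [21.3403 -5.2558; -5.2558 8.3080]
tr(P') = 29.6482

29.6482


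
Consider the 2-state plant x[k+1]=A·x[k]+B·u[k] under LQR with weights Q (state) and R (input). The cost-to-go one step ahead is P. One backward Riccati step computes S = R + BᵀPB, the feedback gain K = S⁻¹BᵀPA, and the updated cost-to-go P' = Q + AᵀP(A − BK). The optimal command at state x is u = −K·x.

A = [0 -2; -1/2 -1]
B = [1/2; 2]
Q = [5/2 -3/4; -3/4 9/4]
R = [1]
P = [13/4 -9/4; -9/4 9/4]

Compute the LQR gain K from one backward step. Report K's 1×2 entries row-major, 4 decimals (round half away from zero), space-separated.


-0.2673 0.3762

BᵀP = [-2.8750 3.3750]
S = R + BᵀPB = [1] + [5.3125] = [6.3125]
BᵀPA = [-1.6875 2.3750]
K = S⁻¹·BᵀPA = [-0.2673 0.3762]
A−BK = [0.1337 -2.1881; 0.0347 -1.7525]
AᵀP(A−BK) = [0.1114 -0.4901; -0.4901 5.3564]
P' = Q + AᵀP(A−BK) = [2.6114 -1.2401; -1.2401 7.6064]
tr(P') = 10.2178


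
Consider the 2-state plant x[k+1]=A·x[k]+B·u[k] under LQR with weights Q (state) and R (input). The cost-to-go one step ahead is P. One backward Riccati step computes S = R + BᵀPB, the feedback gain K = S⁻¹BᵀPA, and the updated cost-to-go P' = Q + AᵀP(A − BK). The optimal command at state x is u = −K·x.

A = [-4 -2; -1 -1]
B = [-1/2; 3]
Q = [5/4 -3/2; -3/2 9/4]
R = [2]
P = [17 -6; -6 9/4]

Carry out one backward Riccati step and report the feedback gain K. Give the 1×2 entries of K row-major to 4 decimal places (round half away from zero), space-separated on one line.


BᵀP = [-26.5000 9.7500]
S = R + BᵀPB = [2] + [42.5000] = [44.5000]
BᵀPA = [96.2500 43.2500]
K = S⁻¹·BᵀPA = [2.1629 0.9719]
A−BK = [-2.9185 -1.5140; -7.4888 -3.9157]
AᵀP(A−BK) = [18.0688 8.7037; 8.7037 4.2149]
P' = Q + AᵀP(A−BK) = [19.3188 7.2037; 7.2037 6.4649]
tr(P') = 25.7837

2.1629 0.9719


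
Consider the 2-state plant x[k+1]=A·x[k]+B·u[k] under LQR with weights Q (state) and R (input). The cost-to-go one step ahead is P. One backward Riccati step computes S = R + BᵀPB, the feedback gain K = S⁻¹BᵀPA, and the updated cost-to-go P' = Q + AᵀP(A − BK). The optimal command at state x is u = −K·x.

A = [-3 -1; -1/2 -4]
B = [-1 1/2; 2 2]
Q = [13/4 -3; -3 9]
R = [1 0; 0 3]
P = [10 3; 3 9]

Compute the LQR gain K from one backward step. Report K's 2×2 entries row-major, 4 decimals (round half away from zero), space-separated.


BᵀP = [-4.0000 15.0000; 11.0000 19.5000]
S = R + BᵀPB = [1 0; 0 3] + [34.0000 28.0000; 28.0000 44.5000] = [35.0000 28.0000; 28.0000 47.5000]
BᵀPA = [4.5000 -56.0000; -42.7500 -89.0000]
K = S⁻¹·BᵀPA = [1.6059 -0.1912; -1.8466 -1.7610]
A−BK = [-0.4708 -0.3108; -0.0185 -0.0956]
AᵀP(A−BK) = [15.0809 11.0797; 11.0797 10.5657]
P' = Q + AᵀP(A−BK) = [18.3309 8.0797; 8.0797 19.5657]
tr(P') = 37.8966

1.6059 -0.1912 -1.8466 -1.7610


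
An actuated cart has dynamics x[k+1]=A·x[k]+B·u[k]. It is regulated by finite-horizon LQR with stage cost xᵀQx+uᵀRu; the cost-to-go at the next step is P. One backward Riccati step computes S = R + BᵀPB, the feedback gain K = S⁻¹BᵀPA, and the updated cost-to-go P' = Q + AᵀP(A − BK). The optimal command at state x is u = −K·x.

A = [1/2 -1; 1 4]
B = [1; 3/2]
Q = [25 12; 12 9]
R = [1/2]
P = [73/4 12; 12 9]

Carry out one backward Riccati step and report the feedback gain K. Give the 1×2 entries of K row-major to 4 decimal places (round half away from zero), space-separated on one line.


0.5817 0.8767

BᵀP = [36.2500 25.5000]
S = R + BᵀPB = [1/2] + [74.5000] = [75.0000]
BᵀPA = [43.6250 65.7500]
K = S⁻¹·BᵀPA = [0.5817 0.8767]
A−BK = [-0.0817 -1.8767; 0.1275 2.6850]
AᵀP(A−BK) = [0.1873 0.6304; 0.6304 8.6092]
P' = Q + AᵀP(A−BK) = [25.1873 12.6304; 12.6304 17.6092]
tr(P') = 42.7965


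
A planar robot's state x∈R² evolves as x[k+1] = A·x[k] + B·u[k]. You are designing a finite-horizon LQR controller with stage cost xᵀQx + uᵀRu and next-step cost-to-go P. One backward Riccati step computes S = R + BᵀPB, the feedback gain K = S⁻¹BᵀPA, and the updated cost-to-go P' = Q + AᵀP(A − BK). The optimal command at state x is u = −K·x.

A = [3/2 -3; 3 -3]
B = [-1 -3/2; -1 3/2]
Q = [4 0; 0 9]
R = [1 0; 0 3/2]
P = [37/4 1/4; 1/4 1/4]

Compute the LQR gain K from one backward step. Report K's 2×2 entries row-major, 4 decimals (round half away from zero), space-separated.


-1.2138 1.8553 -0.1776 0.7105

BᵀP = [-9.5000 -0.5000; -13.5000 0.0000]
S = R + BᵀPB = [1 0; 0 3/2] + [10.0000 13.5000; 13.5000 20.2500] = [11.0000 13.5000; 13.5000 21.7500]
BᵀPA = [-15.7500 30.0000; -20.2500 40.5000]
K = S⁻¹·BᵀPA = [-1.2138 1.8553; -0.1776 0.7105]
A−BK = [0.0197 -0.0789; 2.0526 -2.2105]
AᵀP(A−BK) = [2.5979 -3.6414; -3.6414 5.5658]
P' = Q + AᵀP(A−BK) = [6.5979 -3.6414; -3.6414 14.5658]
tr(P') = 21.1637


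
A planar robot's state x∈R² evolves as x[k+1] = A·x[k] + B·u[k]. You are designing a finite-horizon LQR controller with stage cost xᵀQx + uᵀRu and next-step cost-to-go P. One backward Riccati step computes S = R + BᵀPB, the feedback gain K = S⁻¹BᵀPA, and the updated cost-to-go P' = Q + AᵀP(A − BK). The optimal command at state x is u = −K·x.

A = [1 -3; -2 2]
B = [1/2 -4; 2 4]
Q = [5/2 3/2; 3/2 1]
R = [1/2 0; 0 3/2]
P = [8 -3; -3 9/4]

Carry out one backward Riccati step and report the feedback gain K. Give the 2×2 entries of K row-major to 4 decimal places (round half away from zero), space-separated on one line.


BᵀP = [-2.0000 3.0000; -44.0000 21.0000]
S = R + BᵀPB = [1/2 0; 0 3/2] + [5.0000 20.0000; 20.0000 260.0000] = [5.5000 20.0000; 20.0000 261.5000]
BᵀPA = [-8.0000 12.0000; -86.0000 174.0000]
K = S⁻¹·BᵀPA = [-0.3583 -0.3294; -0.3015 0.6906]
A−BK = [-0.0267 -0.0730; -0.0775 -0.1035]
AᵀP(A−BK) = [0.2073 -0.2449; -0.2449 0.7910]
P' = Q + AᵀP(A−BK) = [2.7073 1.2551; 1.2551 1.7910]
tr(P') = 4.4983

-0.3583 -0.3294 -0.3015 0.6906


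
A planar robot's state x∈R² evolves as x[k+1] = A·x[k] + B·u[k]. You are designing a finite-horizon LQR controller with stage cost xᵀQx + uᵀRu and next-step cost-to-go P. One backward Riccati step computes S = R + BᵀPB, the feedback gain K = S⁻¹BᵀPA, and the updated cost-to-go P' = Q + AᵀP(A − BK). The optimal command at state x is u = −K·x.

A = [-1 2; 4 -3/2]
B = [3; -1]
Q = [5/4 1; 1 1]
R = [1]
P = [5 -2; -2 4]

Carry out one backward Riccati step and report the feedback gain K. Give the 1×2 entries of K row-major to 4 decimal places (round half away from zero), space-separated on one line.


BᵀP = [17.0000 -10.0000]
S = R + BᵀPB = [1] + [61.0000] = [62.0000]
BᵀPA = [-57.0000 49.0000]
K = S⁻¹·BᵀPA = [-0.9194 0.7903]
A−BK = [1.7581 -0.3710; 3.0806 -0.7097]
AᵀP(A−BK) = [32.5968 -7.9516; -7.9516 2.2742]
P' = Q + AᵀP(A−BK) = [33.8468 -6.9516; -6.9516 3.2742]
tr(P') = 37.1210

-0.9194 0.7903


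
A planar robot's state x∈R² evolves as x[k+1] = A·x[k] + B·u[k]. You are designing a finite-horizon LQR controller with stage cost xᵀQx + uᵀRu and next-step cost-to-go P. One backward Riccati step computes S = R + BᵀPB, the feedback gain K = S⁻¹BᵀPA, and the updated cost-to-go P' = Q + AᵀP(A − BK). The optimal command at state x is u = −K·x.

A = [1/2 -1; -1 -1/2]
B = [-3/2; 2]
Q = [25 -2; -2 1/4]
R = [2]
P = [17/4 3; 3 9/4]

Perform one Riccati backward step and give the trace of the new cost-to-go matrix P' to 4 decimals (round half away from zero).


BᵀP = [-0.3750 0.0000]
S = R + BᵀPB = [2] + [0.5625] = [2.5625]
BᵀPA = [-0.1875 0.3750]
K = S⁻¹·BᵀPA = [-0.0732 0.1463]
A−BK = [0.3902 -0.7805; -0.8537 -0.7927]
AᵀP(A−BK) = [0.2988 1.2774; 1.2774 7.7576]
P' = Q + AᵀP(A−BK) = [25.2988 -0.7226; -0.7226 8.0076]
tr(P') = 33.3064

33.3064


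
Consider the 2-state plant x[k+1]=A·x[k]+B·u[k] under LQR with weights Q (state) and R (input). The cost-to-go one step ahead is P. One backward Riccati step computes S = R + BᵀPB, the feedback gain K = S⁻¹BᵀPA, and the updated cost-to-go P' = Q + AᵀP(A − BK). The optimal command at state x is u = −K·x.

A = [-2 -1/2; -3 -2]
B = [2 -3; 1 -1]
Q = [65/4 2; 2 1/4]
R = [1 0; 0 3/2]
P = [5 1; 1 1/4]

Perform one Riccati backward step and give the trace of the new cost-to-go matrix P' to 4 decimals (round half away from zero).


17.4864

BᵀP = [11.0000 2.2500; -16.0000 -3.2500]
S = R + BᵀPB = [1 0; 0 3/2] + [24.2500 -35.2500; -35.2500 51.2500] = [25.2500 -35.2500; -35.2500 52.7500]
BᵀPA = [-28.7500 -10.0000; 41.7500 14.5000]
K = S⁻¹·BᵀPA = [-0.5021 -0.1832; 0.4559 0.1524]
A−BK = [0.3720 0.3238; -2.0420 -1.6643]
AᵀP(A−BK) = [0.7790 0.3678; 0.3678 0.2073]
P' = Q + AᵀP(A−BK) = [17.0290 2.3678; 2.3678 0.4573]
tr(P') = 17.4864


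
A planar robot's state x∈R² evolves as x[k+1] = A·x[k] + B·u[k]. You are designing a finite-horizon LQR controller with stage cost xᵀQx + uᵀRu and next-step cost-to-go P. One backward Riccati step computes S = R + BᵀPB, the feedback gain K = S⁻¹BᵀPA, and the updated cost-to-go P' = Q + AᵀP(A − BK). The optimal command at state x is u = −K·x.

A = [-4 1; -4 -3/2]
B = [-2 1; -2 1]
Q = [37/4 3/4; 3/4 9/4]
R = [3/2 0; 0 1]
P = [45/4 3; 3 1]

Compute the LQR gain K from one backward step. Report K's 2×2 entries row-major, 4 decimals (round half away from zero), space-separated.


BᵀP = [-28.5000 -8.0000; 14.2500 4.0000]
S = R + BᵀPB = [3/2 0; 0 1] + [73.0000 -36.5000; -36.5000 18.2500] = [74.5000 -36.5000; -36.5000 19.2500]
BᵀPA = [146.0000 -16.5000; -73.0000 8.2500]
K = S⁻¹·BᵀPA = [1.4331 -0.1620; -1.0748 0.1215]
A−BK = [-0.0589 0.5546; -0.0589 -1.9454]
AᵀP(A−BK) = [4.2994 -0.4859; -0.4859 0.8255]
P' = Q + AᵀP(A−BK) = [13.5494 0.2641; 0.2641 3.0755]
tr(P') = 16.6248

1.4331 -0.1620 -1.0748 0.1215


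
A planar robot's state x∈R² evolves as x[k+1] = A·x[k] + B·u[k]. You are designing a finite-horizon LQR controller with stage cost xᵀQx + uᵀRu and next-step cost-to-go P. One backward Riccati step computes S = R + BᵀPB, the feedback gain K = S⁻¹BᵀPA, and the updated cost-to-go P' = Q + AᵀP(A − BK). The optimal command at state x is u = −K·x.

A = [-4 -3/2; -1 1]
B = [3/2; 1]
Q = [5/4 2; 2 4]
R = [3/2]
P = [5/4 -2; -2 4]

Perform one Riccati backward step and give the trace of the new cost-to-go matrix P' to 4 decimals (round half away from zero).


25.3446

BᵀP = [-0.1250 1.0000]
S = R + BᵀPB = [3/2] + [0.8125] = [2.3125]
BᵀPA = [-0.5000 1.1875]
K = S⁻¹·BᵀPA = [-0.2162 0.5135]
A−BK = [-3.6757 -2.2703; -0.7838 0.4865]
AᵀP(A−BK) = [7.8919 8.7568; 8.7568 12.2027]
P' = Q + AᵀP(A−BK) = [9.1419 10.7568; 10.7568 16.2027]
tr(P') = 25.3446


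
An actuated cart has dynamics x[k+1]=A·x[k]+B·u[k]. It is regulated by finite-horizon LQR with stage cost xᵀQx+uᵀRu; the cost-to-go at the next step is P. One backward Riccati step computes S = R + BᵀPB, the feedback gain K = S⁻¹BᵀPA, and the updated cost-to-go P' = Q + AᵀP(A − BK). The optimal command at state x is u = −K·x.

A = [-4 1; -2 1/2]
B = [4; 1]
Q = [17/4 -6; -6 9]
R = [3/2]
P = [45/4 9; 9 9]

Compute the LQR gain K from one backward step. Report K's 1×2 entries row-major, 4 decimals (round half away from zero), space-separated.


-1.1657 0.2914

BᵀP = [54.0000 45.0000]
S = R + BᵀPB = [3/2] + [261.0000] = [262.5000]
BᵀPA = [-306.0000 76.5000]
K = S⁻¹·BᵀPA = [-1.1657 0.2914]
A−BK = [0.6629 -0.1657; -0.8343 0.2086]
AᵀP(A−BK) = [3.2914 -0.8229; -0.8229 0.2057]
P' = Q + AᵀP(A−BK) = [7.5414 -6.8229; -6.8229 9.2057]
tr(P') = 16.7471


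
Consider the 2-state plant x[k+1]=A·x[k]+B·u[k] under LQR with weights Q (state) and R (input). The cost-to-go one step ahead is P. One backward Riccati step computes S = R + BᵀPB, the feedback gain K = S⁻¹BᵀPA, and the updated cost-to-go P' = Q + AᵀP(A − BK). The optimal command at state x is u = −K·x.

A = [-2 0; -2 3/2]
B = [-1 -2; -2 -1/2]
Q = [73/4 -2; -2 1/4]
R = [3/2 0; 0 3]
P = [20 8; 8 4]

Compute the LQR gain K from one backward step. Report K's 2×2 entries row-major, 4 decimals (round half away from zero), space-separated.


0.8727 -0.4364 0.5418 0.0791

BᵀP = [-36.0000 -16.0000; -44.0000 -18.0000]
S = R + BᵀPB = [3/2 0; 0 3] + [68.0000 80.0000; 80.0000 97.0000] = [69.5000 80.0000; 80.0000 100.0000]
BᵀPA = [104.0000 -24.0000; 124.0000 -27.0000]
K = S⁻¹·BᵀPA = [0.8727 -0.4364; 0.5418 0.0791]
A−BK = [-0.0436 -0.2782; 0.0164 0.6668]
AᵀP(A−BK) = [2.0509 -0.4255; -0.4255 0.6627]
P' = Q + AᵀP(A−BK) = [20.3009 -2.4255; -2.4255 0.9127]
tr(P') = 21.2136


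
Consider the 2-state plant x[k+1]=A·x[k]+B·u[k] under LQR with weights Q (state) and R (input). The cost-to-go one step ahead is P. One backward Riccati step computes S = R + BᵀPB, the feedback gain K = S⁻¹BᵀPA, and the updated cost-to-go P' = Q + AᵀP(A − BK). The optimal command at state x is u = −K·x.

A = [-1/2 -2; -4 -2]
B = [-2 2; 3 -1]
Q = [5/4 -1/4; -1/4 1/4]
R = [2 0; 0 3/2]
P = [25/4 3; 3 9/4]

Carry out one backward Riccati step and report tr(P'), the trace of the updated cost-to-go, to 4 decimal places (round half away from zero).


BᵀP = [-3.5000 0.7500; 9.5000 3.7500]
S = R + BᵀPB = [2 0; 0 3/2] + [9.2500 -7.7500; -7.7500 15.2500] = [11.2500 -7.7500; -7.7500 16.7500]
BᵀPA = [-1.2500 5.5000; -19.7500 -26.5000]
K = S⁻¹·BᵀPA = [-1.3554 -0.8822; -1.8062 -1.9903]
A−BK = [0.4017 0.2162; -1.7400 -1.3437]
AᵀP(A−BK) = [12.1952 10.8396; 10.8396 10.1100]
P' = Q + AᵀP(A−BK) = [13.4452 10.5896; 10.5896 10.3600]
tr(P') = 23.8052

23.8052


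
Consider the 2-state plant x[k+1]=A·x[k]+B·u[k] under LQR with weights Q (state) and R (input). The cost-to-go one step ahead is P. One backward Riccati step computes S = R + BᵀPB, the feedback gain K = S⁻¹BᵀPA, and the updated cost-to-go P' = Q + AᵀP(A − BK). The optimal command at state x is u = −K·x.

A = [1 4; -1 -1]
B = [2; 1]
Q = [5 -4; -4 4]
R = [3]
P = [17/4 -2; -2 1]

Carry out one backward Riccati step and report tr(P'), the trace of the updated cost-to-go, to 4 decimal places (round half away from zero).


31.6154

BᵀP = [6.5000 -3.0000]
S = R + BᵀPB = [3] + [10.0000] = [13.0000]
BᵀPA = [9.5000 29.0000]
K = S⁻¹·BᵀPA = [0.7308 2.2308]
A−BK = [-0.4615 -0.4615; -1.7308 -3.2308]
AᵀP(A−BK) = [2.3077 6.8077; 6.8077 20.3077]
P' = Q + AᵀP(A−BK) = [7.3077 2.8077; 2.8077 24.3077]
tr(P') = 31.6154


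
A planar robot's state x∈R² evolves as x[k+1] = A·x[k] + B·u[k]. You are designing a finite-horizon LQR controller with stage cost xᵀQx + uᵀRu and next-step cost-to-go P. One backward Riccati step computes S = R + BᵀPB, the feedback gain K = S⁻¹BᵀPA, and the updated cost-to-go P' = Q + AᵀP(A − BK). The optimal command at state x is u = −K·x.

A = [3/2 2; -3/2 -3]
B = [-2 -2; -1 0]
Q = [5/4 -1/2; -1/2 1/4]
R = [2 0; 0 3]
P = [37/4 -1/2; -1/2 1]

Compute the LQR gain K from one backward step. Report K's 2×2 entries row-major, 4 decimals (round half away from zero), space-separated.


BᵀP = [-18.0000 0.0000; -18.5000 1.0000]
S = R + BᵀPB = [2 0; 0 3] + [36.0000 36.0000; 36.0000 37.0000] = [38.0000 36.0000; 36.0000 40.0000]
BᵀPA = [-27.0000 -36.0000; -29.2500 -40.0000]
K = S⁻¹·BᵀPA = [-0.1205 0.0000; -0.6228 -1.0000]
A−BK = [0.0134 0.0000; -1.6205 -3.0000]
AᵀP(A−BK) = [3.8421 6.7500; 6.7500 12.0000]
P' = Q + AᵀP(A−BK) = [5.0921 6.2500; 6.2500 12.2500]
tr(P') = 17.3421

-0.1205 0.0000 -0.6228 -1.0000


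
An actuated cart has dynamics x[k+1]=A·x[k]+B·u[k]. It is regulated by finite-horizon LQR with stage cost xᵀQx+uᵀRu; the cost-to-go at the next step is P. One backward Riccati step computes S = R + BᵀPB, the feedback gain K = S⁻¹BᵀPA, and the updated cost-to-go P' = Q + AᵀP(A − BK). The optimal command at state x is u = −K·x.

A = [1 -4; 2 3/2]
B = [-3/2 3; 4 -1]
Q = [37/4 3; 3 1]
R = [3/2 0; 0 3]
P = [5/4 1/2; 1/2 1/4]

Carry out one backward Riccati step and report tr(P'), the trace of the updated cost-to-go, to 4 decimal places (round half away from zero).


15.2884

BᵀP = [0.1250 0.2500; 3.2500 1.2500]
S = R + BᵀPB = [3/2 0; 0 3] + [0.8125 0.1250; 0.1250 8.5000] = [2.3125 0.1250; 0.1250 11.5000]
BᵀPA = [0.6250 -0.1250; 5.7500 -11.1250]
K = S⁻¹·BᵀPA = [0.2434 -0.0018; 0.4974 -0.9674]
A−BK = [-0.1270 -1.1005; 1.5238 0.5397]
AᵀP(A−BK) = [1.2381 -1.9365; -1.9365 3.8003]
P' = Q + AᵀP(A−BK) = [10.4881 1.0635; 1.0635 4.8003]
tr(P') = 15.2884


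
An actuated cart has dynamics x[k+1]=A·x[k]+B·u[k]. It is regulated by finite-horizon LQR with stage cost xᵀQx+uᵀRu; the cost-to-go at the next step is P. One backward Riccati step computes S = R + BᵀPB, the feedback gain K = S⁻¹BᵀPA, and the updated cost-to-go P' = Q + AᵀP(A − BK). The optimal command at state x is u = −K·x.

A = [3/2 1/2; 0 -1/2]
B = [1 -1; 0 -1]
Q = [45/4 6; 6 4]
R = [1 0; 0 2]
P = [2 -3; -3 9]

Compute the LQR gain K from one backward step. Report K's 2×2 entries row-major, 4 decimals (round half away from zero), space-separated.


BᵀP = [2.0000 -3.0000; 1.0000 -6.0000]
S = R + BᵀPB = [1 0; 0 2] + [2.0000 1.0000; 1.0000 5.0000] = [3.0000 1.0000; 1.0000 7.0000]
BᵀPA = [3.0000 2.5000; 1.5000 3.5000]
K = S⁻¹·BᵀPA = [0.9750 0.7000; 0.0750 0.4000]
A−BK = [0.6000 0.2000; 0.0750 -0.1000]
AᵀP(A−BK) = [1.4625 1.0500; 1.0500 1.1000]
P' = Q + AᵀP(A−BK) = [12.7125 7.0500; 7.0500 5.1000]
tr(P') = 17.8125

0.9750 0.7000 0.0750 0.4000


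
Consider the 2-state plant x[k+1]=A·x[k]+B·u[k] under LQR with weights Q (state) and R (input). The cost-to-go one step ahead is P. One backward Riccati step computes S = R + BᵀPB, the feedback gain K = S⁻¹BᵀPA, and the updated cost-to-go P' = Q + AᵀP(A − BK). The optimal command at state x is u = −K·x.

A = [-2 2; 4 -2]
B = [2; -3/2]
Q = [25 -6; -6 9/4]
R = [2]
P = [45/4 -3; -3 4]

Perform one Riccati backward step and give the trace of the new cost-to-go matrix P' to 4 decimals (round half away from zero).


BᵀP = [27.0000 -12.0000]
S = R + BᵀPB = [2] + [72.0000] = [74.0000]
BᵀPA = [-102.0000 78.0000]
K = S⁻¹·BᵀPA = [-1.3784 1.0541]
A−BK = [0.7568 -0.1081; 1.9324 -0.4189]
AᵀP(A−BK) = [16.4054 -5.4865; -5.4865 2.7838]
P' = Q + AᵀP(A−BK) = [41.4054 -11.4865; -11.4865 5.0338]
tr(P') = 46.4392

46.4392


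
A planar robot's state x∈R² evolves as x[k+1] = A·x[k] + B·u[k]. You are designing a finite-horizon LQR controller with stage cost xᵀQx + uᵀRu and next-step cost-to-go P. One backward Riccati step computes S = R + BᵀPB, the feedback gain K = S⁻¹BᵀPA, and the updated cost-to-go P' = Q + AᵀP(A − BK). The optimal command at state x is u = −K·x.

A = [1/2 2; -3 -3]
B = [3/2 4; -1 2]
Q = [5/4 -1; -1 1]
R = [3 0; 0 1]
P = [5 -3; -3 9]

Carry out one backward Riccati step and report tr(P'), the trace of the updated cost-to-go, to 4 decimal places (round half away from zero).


25.9399

BᵀP = [10.5000 -13.5000; 14.0000 6.0000]
S = R + BᵀPB = [3 0; 0 1] + [29.2500 15.0000; 15.0000 68.0000] = [32.2500 15.0000; 15.0000 69.0000]
BᵀPA = [45.7500 61.5000; -11.0000 10.0000]
K = S⁻¹·BᵀPA = [1.6607 2.0465; -0.5204 -0.3000]
A−BK = [0.0907 0.1301; -0.2985 -0.3536]
AᵀP(A−BK) = [9.5497 11.5733; 11.5733 14.1402]
P' = Q + AᵀP(A−BK) = [10.7997 10.5733; 10.5733 15.1402]
tr(P') = 25.9399


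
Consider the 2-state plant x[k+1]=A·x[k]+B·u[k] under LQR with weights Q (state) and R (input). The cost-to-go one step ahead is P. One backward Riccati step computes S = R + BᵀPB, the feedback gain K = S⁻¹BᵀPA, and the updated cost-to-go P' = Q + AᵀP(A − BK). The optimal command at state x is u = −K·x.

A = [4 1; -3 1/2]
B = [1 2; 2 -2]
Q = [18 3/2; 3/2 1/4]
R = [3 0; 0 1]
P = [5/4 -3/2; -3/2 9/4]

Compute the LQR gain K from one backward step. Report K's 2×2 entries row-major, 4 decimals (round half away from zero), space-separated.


-0.0877 0.0936 1.6173 0.0977

BᵀP = [-1.7500 3.0000; 5.5000 -7.5000]
S = R + BᵀPB = [3 0; 0 1] + [4.2500 -9.5000; -9.5000 26.0000] = [7.2500 -9.5000; -9.5000 27.0000]
BᵀPA = [-16.0000 -0.2500; 44.5000 1.7500]
K = S⁻¹·BᵀPA = [-0.0877 0.0936; 1.6173 0.0977]
A−BK = [0.8531 0.7109; 0.4100 0.5083]
AᵀP(A−BK) = [2.8774 0.2728; 0.2728 0.1648]
P' = Q + AᵀP(A−BK) = [20.8774 1.7728; 1.7728 0.4148]
tr(P') = 21.2922


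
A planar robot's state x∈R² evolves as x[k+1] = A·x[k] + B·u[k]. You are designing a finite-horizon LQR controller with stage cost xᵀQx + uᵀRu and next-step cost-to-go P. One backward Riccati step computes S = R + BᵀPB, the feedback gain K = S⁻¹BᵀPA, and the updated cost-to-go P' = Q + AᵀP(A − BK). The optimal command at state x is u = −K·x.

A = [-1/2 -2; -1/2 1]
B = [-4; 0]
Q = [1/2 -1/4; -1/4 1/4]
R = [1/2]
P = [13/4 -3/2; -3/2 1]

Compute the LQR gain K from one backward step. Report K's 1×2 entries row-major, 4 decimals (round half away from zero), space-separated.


BᵀP = [-13.0000 6.0000]
S = R + BᵀPB = [1/2] + [52.0000] = [52.5000]
BᵀPA = [3.5000 32.0000]
K = S⁻¹·BᵀPA = [0.0667 0.6095]
A−BK = [-0.2333 0.4381; -0.5000 1.0000]
AᵀP(A−BK) = [0.0792 -0.1333; -0.1333 0.4952]
P' = Q + AᵀP(A−BK) = [0.5792 -0.3833; -0.3833 0.7452]
tr(P') = 1.3244

0.0667 0.6095


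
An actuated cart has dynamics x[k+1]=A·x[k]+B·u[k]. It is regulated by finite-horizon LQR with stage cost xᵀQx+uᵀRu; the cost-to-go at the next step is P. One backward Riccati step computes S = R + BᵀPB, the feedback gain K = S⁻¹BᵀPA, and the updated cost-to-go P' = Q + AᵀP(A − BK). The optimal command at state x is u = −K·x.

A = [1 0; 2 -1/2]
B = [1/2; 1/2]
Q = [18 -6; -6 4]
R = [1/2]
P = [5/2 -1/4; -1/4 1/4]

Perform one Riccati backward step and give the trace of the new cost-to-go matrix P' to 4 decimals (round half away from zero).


BᵀP = [1.1250 0.0000]
S = R + BᵀPB = [1/2] + [0.5625] = [1.0625]
BᵀPA = [1.1250 0.0000]
K = S⁻¹·BᵀPA = [1.0588 0.0000]
A−BK = [0.4706 0.0000; 1.4706 -0.5000]
AᵀP(A−BK) = [1.3088 -0.1250; -0.1250 0.0625]
P' = Q + AᵀP(A−BK) = [19.3088 -6.1250; -6.1250 4.0625]
tr(P') = 23.3713

23.3713
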